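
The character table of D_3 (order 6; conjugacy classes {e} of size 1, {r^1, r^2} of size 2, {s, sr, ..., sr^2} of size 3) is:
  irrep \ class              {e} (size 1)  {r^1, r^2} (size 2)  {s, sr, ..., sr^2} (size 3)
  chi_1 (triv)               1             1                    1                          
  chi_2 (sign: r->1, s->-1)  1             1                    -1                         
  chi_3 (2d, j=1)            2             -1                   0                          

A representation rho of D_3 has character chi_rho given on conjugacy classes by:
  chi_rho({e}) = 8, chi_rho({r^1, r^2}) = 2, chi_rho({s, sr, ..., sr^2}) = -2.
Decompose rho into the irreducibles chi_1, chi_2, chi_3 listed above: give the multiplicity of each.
Multiplicities: chi_1: 1, chi_2: 3, chi_3: 2.

Details: Use <chi_rho, chi> = (1/|G|) sum_C |C| * chi_rho(C) * conj(chi(C)) with |G| = 6 for each irreducible chi in the table:
  <chi_rho, chi_1> = (1/6)[1*(8)*conj(1) + 2*(2)*conj(1) + 3*(-2)*conj(1)]
      = (1/6)[(8) + (4) + (-6)] = 6/6 = 1
  <chi_rho, chi_2> = (1/6)[1*(8)*conj(1) + 2*(2)*conj(1) + 3*(-2)*conj(-1)]
      = (1/6)[(8) + (4) + (6)] = 18/6 = 3
  <chi_rho, chi_3> = (1/6)[1*(8)*conj(2) + 2*(2)*conj(-1) + 3*(-2)*conj(0)]
      = (1/6)[(16) + (-4) + (0)] = 12/6 = 2
Dimension check: dim(rho) = sum (mult * dim) = 1*1 + 3*1 + 2*2 = 8 = chi_rho(e) = 8.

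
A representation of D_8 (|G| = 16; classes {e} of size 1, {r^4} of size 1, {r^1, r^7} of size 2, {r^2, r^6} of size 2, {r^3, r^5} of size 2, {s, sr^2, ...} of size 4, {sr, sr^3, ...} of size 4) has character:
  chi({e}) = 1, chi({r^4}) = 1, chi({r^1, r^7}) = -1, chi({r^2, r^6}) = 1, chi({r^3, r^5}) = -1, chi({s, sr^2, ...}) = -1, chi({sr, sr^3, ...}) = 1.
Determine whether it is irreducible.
Irreducible: <chi, chi> = 1.

Working: <chi, chi> = (1/|G|) sum_C |C| * |chi(C)|^2 = (1/16)[1*|1|^2 + 1*|1|^2 + 2*|-1|^2 + 2*|1|^2 + 2*|-1|^2 + 4*|-1|^2 + 4*|1|^2]
  = (1/16)[(1) + (1) + (2) + (2) + (2) + (4) + (4)] = 16/16 = 1.
A character is irreducible iff <chi, chi> = 1, so this representation is irreducible.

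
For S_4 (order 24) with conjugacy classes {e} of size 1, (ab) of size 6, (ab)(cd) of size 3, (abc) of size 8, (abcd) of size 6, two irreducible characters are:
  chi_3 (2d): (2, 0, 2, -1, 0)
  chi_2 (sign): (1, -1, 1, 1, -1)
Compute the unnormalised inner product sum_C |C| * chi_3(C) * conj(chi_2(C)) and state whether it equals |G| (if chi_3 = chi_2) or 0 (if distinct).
Sum = 0; so <chi_3, chi_2> = 0 (distinct irreducibles are orthogonal).

Argument: Compute term by term over conjugacy classes (|C| * chi_3(C) * conj(chi_2(C))):
  1*(2)*conj(1) + 6*(0)*conj(-1) + 3*(2)*conj(1) + 8*(-1)*conj(1) + 6*(0)*conj(-1)
  = (2) + (0) + (6) + (-8) + (0)
  = 0.
Dividing by |G| = 24 gives 0/24 = 0, matching the row-orthogonality relation <chi_3, chi_2> = [chi_3 = chi_2].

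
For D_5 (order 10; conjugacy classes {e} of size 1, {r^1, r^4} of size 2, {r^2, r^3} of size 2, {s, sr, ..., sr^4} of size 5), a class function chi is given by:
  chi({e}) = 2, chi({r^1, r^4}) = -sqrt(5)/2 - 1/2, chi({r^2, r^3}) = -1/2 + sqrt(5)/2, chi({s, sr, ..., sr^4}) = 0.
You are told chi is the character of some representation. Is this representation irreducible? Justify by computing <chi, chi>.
Irreducible: <chi, chi> = 1.

Justification: <chi, chi> = (1/|G|) sum_C |C| * |chi(C)|^2 = (1/10)[1*|2|^2 + 2*|-sqrt(5)/2 - 1/2|^2 + 2*|-1/2 + sqrt(5)/2|^2 + 5*|0|^2]
  = (1/10)[(4) + (sqrt(5) + 3) + (3 - sqrt(5)) + (0)] = 10/10 = 1.
A character is irreducible iff <chi, chi> = 1, so this representation is irreducible.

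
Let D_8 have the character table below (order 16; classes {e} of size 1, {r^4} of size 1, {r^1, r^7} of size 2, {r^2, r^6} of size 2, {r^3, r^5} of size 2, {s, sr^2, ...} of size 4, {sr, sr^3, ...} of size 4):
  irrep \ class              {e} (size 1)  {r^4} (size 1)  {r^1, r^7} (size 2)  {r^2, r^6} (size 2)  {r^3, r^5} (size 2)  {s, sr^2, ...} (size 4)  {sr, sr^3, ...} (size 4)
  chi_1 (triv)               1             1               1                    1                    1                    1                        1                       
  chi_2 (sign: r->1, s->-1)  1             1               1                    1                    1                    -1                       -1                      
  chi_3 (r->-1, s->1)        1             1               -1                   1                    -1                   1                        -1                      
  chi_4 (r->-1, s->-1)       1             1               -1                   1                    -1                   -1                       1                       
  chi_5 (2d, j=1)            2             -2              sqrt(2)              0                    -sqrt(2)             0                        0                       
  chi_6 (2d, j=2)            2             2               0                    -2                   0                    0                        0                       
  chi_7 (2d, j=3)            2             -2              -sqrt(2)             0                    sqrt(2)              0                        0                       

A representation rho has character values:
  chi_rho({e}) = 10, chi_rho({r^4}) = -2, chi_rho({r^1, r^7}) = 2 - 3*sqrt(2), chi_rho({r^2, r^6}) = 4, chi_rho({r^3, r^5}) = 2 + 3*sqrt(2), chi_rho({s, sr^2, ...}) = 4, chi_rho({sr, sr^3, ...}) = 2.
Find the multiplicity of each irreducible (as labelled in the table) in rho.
Multiplicities: chi_1: 3, chi_2: 0, chi_3: 1, chi_4: 0, chi_5: 0, chi_6: 0, chi_7: 3.

Proof sketch: Use <chi_rho, chi> = (1/|G|) sum_C |C| * chi_rho(C) * conj(chi(C)) with |G| = 16 for each irreducible chi in the table:
  <chi_rho, chi_1> = (1/16)[1*(10)*conj(1) + 1*(-2)*conj(1) + 2*(2 - 3*sqrt(2))*conj(1) + 2*(4)*conj(1) + 2*(2 + 3*sqrt(2))*conj(1) + 4*(4)*conj(1) + 4*(2)*conj(1)]
      = (1/16)[(10) + (-2) + (4 - 6*sqrt(2)) + (8) + (4 + 6*sqrt(2)) + (16) + (8)] = 48/16 = 3
  <chi_rho, chi_2> = (1/16)[1*(10)*conj(1) + 1*(-2)*conj(1) + 2*(2 - 3*sqrt(2))*conj(1) + 2*(4)*conj(1) + 2*(2 + 3*sqrt(2))*conj(1) + 4*(4)*conj(-1) + 4*(2)*conj(-1)]
      = (1/16)[(10) + (-2) + (4 - 6*sqrt(2)) + (8) + (4 + 6*sqrt(2)) + (-16) + (-8)] = 0/16 = 0
  <chi_rho, chi_3> = (1/16)[1*(10)*conj(1) + 1*(-2)*conj(1) + 2*(2 - 3*sqrt(2))*conj(-1) + 2*(4)*conj(1) + 2*(2 + 3*sqrt(2))*conj(-1) + 4*(4)*conj(1) + 4*(2)*conj(-1)]
      = (1/16)[(10) + (-2) + (-4 + 6*sqrt(2)) + (8) + (-6*sqrt(2) - 4) + (16) + (-8)] = 16/16 = 1
  <chi_rho, chi_4> = (1/16)[1*(10)*conj(1) + 1*(-2)*conj(1) + 2*(2 - 3*sqrt(2))*conj(-1) + 2*(4)*conj(1) + 2*(2 + 3*sqrt(2))*conj(-1) + 4*(4)*conj(-1) + 4*(2)*conj(1)]
      = (1/16)[(10) + (-2) + (-4 + 6*sqrt(2)) + (8) + (-6*sqrt(2) - 4) + (-16) + (8)] = 0/16 = 0
  <chi_rho, chi_5> = (1/16)[1*(10)*conj(2) + 1*(-2)*conj(-2) + 2*(2 - 3*sqrt(2))*conj(sqrt(2)) + 2*(4)*conj(0) + 2*(2 + 3*sqrt(2))*conj(-sqrt(2)) + 4*(4)*conj(0) + 4*(2)*conj(0)]
      = (1/16)[(20) + (4) + (-12 + 4*sqrt(2)) + (0) + (-12 - 4*sqrt(2)) + (0) + (0)] = 0/16 = 0
  <chi_rho, chi_6> = (1/16)[1*(10)*conj(2) + 1*(-2)*conj(2) + 2*(2 - 3*sqrt(2))*conj(0) + 2*(4)*conj(-2) + 2*(2 + 3*sqrt(2))*conj(0) + 4*(4)*conj(0) + 4*(2)*conj(0)]
      = (1/16)[(20) + (-4) + (0) + (-16) + (0) + (0) + (0)] = 0/16 = 0
  <chi_rho, chi_7> = (1/16)[1*(10)*conj(2) + 1*(-2)*conj(-2) + 2*(2 - 3*sqrt(2))*conj(-sqrt(2)) + 2*(4)*conj(0) + 2*(2 + 3*sqrt(2))*conj(sqrt(2)) + 4*(4)*conj(0) + 4*(2)*conj(0)]
      = (1/16)[(20) + (4) + (12 - 4*sqrt(2)) + (0) + (4*sqrt(2) + 12) + (0) + (0)] = 48/16 = 3
Dimension check: dim(rho) = sum (mult * dim) = 3*1 + 0*1 + 1*1 + 0*1 + 0*2 + 0*2 + 3*2 = 10 = chi_rho(e) = 10.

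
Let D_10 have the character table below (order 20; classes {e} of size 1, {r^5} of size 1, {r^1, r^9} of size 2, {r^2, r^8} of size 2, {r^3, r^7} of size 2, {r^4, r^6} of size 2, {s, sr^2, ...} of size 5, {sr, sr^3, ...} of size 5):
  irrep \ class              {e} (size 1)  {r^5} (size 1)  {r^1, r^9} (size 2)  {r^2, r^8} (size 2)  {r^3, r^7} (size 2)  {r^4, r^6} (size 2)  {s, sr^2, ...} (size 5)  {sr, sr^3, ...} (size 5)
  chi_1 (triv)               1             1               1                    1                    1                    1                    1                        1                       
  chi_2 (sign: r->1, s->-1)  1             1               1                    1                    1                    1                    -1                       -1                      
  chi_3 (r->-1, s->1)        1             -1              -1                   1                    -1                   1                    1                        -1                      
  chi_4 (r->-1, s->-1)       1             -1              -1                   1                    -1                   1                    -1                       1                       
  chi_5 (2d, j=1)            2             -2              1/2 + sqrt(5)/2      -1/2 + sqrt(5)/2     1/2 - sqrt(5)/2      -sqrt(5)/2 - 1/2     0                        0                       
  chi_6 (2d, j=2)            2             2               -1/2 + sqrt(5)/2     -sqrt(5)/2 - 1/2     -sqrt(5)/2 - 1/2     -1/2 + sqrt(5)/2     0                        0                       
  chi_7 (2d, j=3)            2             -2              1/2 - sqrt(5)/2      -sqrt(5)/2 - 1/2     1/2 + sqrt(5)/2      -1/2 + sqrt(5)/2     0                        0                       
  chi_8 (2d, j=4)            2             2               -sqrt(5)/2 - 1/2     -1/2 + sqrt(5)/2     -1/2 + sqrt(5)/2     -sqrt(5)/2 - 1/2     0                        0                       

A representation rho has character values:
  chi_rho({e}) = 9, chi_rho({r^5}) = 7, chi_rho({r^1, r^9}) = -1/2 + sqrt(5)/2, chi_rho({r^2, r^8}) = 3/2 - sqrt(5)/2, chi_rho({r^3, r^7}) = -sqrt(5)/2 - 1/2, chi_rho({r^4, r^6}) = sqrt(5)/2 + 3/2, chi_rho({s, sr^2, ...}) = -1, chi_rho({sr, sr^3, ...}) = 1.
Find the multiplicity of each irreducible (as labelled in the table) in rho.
Multiplicities: chi_1: 1, chi_2: 1, chi_3: 0, chi_4: 1, chi_5: 0, chi_6: 2, chi_7: 0, chi_8: 1.

Proof sketch: Use <chi_rho, chi> = (1/|G|) sum_C |C| * chi_rho(C) * conj(chi(C)) with |G| = 20 for each irreducible chi in the table:
  <chi_rho, chi_1> = (1/20)[1*(9)*conj(1) + 1*(7)*conj(1) + 2*(-1/2 + sqrt(5)/2)*conj(1) + 2*(3/2 - sqrt(5)/2)*conj(1) + 2*(-sqrt(5)/2 - 1/2)*conj(1) + 2*(sqrt(5)/2 + 3/2)*conj(1) + 5*(-1)*conj(1) + 5*(1)*conj(1)]
      = (1/20)[(9) + (7) + (-1 + sqrt(5)) + (3 - sqrt(5)) + (-sqrt(5) - 1) + (sqrt(5) + 3) + (-5) + (5)] = 20/20 = 1
  <chi_rho, chi_2> = (1/20)[1*(9)*conj(1) + 1*(7)*conj(1) + 2*(-1/2 + sqrt(5)/2)*conj(1) + 2*(3/2 - sqrt(5)/2)*conj(1) + 2*(-sqrt(5)/2 - 1/2)*conj(1) + 2*(sqrt(5)/2 + 3/2)*conj(1) + 5*(-1)*conj(-1) + 5*(1)*conj(-1)]
      = (1/20)[(9) + (7) + (-1 + sqrt(5)) + (3 - sqrt(5)) + (-sqrt(5) - 1) + (sqrt(5) + 3) + (5) + (-5)] = 20/20 = 1
  <chi_rho, chi_3> = (1/20)[1*(9)*conj(1) + 1*(7)*conj(-1) + 2*(-1/2 + sqrt(5)/2)*conj(-1) + 2*(3/2 - sqrt(5)/2)*conj(1) + 2*(-sqrt(5)/2 - 1/2)*conj(-1) + 2*(sqrt(5)/2 + 3/2)*conj(1) + 5*(-1)*conj(1) + 5*(1)*conj(-1)]
      = (1/20)[(9) + (-7) + (1 - sqrt(5)) + (3 - sqrt(5)) + (1 + sqrt(5)) + (sqrt(5) + 3) + (-5) + (-5)] = 0/20 = 0
  <chi_rho, chi_4> = (1/20)[1*(9)*conj(1) + 1*(7)*conj(-1) + 2*(-1/2 + sqrt(5)/2)*conj(-1) + 2*(3/2 - sqrt(5)/2)*conj(1) + 2*(-sqrt(5)/2 - 1/2)*conj(-1) + 2*(sqrt(5)/2 + 3/2)*conj(1) + 5*(-1)*conj(-1) + 5*(1)*conj(1)]
      = (1/20)[(9) + (-7) + (1 - sqrt(5)) + (3 - sqrt(5)) + (1 + sqrt(5)) + (sqrt(5) + 3) + (5) + (5)] = 20/20 = 1
  <chi_rho, chi_5> = (1/20)[1*(9)*conj(2) + 1*(7)*conj(-2) + 2*(-1/2 + sqrt(5)/2)*conj(1/2 + sqrt(5)/2) + 2*(3/2 - sqrt(5)/2)*conj(-1/2 + sqrt(5)/2) + 2*(-sqrt(5)/2 - 1/2)*conj(1/2 - sqrt(5)/2) + 2*(sqrt(5)/2 + 3/2)*conj(-sqrt(5)/2 - 1/2) + 5*(-1)*conj(0) + 5*(1)*conj(0)]
      = (1/20)[(18) + (-14) + (2) + (-4 + 2*sqrt(5)) + (2) + (-2*sqrt(5) - 4) + (0) + (0)] = 0/20 = 0
  <chi_rho, chi_6> = (1/20)[1*(9)*conj(2) + 1*(7)*conj(2) + 2*(-1/2 + sqrt(5)/2)*conj(-1/2 + sqrt(5)/2) + 2*(3/2 - sqrt(5)/2)*conj(-sqrt(5)/2 - 1/2) + 2*(-sqrt(5)/2 - 1/2)*conj(-sqrt(5)/2 - 1/2) + 2*(sqrt(5)/2 + 3/2)*conj(-1/2 + sqrt(5)/2) + 5*(-1)*conj(0) + 5*(1)*conj(0)]
      = (1/20)[(18) + (14) + (3 - sqrt(5)) + (1 - sqrt(5)) + (sqrt(5) + 3) + (1 + sqrt(5)) + (0) + (0)] = 40/20 = 2
  <chi_rho, chi_7> = (1/20)[1*(9)*conj(2) + 1*(7)*conj(-2) + 2*(-1/2 + sqrt(5)/2)*conj(1/2 - sqrt(5)/2) + 2*(3/2 - sqrt(5)/2)*conj(-sqrt(5)/2 - 1/2) + 2*(-sqrt(5)/2 - 1/2)*conj(1/2 + sqrt(5)/2) + 2*(sqrt(5)/2 + 3/2)*conj(-1/2 + sqrt(5)/2) + 5*(-1)*conj(0) + 5*(1)*conj(0)]
      = (1/20)[(18) + (-14) + (-3 + sqrt(5)) + (1 - sqrt(5)) + (-3 - sqrt(5)) + (1 + sqrt(5)) + (0) + (0)] = 0/20 = 0
  <chi_rho, chi_8> = (1/20)[1*(9)*conj(2) + 1*(7)*conj(2) + 2*(-1/2 + sqrt(5)/2)*conj(-sqrt(5)/2 - 1/2) + 2*(3/2 - sqrt(5)/2)*conj(-1/2 + sqrt(5)/2) + 2*(-sqrt(5)/2 - 1/2)*conj(-1/2 + sqrt(5)/2) + 2*(sqrt(5)/2 + 3/2)*conj(-sqrt(5)/2 - 1/2) + 5*(-1)*conj(0) + 5*(1)*conj(0)]
      = (1/20)[(18) + (14) + (-2) + (-4 + 2*sqrt(5)) + (-2) + (-2*sqrt(5) - 4) + (0) + (0)] = 20/20 = 1
Dimension check: dim(rho) = sum (mult * dim) = 1*1 + 1*1 + 0*1 + 1*1 + 0*2 + 2*2 + 0*2 + 1*2 = 9 = chi_rho(e) = 9.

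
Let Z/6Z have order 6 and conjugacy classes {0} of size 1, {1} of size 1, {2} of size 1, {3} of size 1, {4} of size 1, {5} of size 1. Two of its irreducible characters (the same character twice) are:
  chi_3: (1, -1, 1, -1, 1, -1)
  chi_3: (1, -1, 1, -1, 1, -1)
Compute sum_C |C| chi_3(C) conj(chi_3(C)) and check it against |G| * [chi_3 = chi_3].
Sum = 6 = |G| = 6; so <chi_3, chi_3> = 1 (norm-1 confirms irreducibility).

Working: Compute term by term over conjugacy classes (|C| * chi_3(C) * conj(chi_3(C))):
  1*(1)*conj(1) + 1*(-1)*conj(-1) + 1*(1)*conj(1) + 1*(-1)*conj(-1) + 1*(1)*conj(1) + 1*(-1)*conj(-1)
  = (1) + (1) + (1) + (1) + (1) + (1)
  = 6.
(Exp terms are combined using exp(i*s)*conj(exp(i*t)) = exp(i*(s-t)), and sums of them are collapsed using the identity that for every m > 1 the m distinct m-th roots of unity sum to 0, e.g. 1 + exp(2*I*pi/3) + exp(-2*I*pi/3) = 0.)
Dividing by |G| = 6 gives 6/6 = 1, matching the row-orthogonality relation <chi_3, chi_3> = [chi_3 = chi_3].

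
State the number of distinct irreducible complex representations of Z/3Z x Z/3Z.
9

Argument: The number of irreducible complex representations of a finite group equals its number of conjugacy classes. Z/3Z x Z/3Z is abelian of order 9, so every element is its own conjugacy class: 9 classes, so Z/3Z x Z/3Z (order 9) has exactly 9 irreducible complex representations.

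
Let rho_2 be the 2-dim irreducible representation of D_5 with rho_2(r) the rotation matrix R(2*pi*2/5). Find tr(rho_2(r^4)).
chi_{rho_2}(r^4) = 2*cos(2*pi*2*4/5) = -sqrt(5)/2 - 1/2

rho_2(r^4) is rotation by angle 2*pi*2*4/5, whose trace is 2*cos(2*pi*2*4/5) = -sqrt(5)/2 - 1/2.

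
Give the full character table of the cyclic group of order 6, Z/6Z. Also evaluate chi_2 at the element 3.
Character table of Z/6Z (irreps indexed chi_0,...,chi_5 with chi_k(m) = zeta_6^(k*m), zeta_6 = exp(2*pi*i/6)):
  irrep \ class  {0} (size 1)  {1} (size 1)    {2} (size 1)    {3} (size 1)  {4} (size 1)    {5} (size 1)  
  chi_0          1             1               1               1             1               1             
  chi_1          1             exp(I*pi/3)     exp(2*I*pi/3)   -1            exp(-2*I*pi/3)  exp(-I*pi/3)  
  chi_2          1             exp(2*I*pi/3)   exp(-2*I*pi/3)  1             exp(2*I*pi/3)   exp(-2*I*pi/3)
  chi_3          1             -1              1               -1            1               -1            
  chi_4          1             exp(-2*I*pi/3)  exp(2*I*pi/3)   1             exp(-2*I*pi/3)  exp(2*I*pi/3) 
  chi_5          1             exp(-I*pi/3)    exp(-2*I*pi/3)  -1            exp(2*I*pi/3)   exp(I*pi/3)   

Spot check: chi_2(3) = zeta_6^(2*3) = zeta_6^6 = 1.

Working: Z/6Z is abelian, so all 6 irreducible complex representations are 1-dimensional. They are given by chi_k(m) = zeta_6^(k*m) for k = 0,...,5. Row orthogonality: sum_m chi_k(m) conj(chi_l(m)) = 6 * [k = l].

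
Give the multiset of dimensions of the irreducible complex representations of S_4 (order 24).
Dimensions: 1, 1, 2, 3, 3

There are 5 irreducibles (= number of conjugacy classes). Their dimensions d_i satisfy sum d_i^2 = |G| = 24: 1 + 1 + 4 + 9 + 9 = 24.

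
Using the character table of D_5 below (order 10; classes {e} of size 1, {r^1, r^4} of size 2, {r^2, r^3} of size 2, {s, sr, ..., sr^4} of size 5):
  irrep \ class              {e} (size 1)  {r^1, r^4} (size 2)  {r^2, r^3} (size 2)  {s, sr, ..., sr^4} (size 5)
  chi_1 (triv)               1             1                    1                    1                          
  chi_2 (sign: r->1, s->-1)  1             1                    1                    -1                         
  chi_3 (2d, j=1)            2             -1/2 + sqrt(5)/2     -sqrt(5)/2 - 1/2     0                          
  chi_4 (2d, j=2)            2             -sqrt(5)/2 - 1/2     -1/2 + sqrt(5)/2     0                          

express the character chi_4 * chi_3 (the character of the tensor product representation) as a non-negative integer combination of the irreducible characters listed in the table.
chi_4 tensor chi_3 = chi_3 + chi_4 (all other irreducibles have multiplicity 0).

The character of a tensor product is the pointwise product (chi_4 * chi_3)(C) = chi_4(C) * chi_3(C):
  {e}: (2)*(2), {r^1, r^4}: (-sqrt(5)/2 - 1/2)*(-1/2 + sqrt(5)/2), {r^2, r^3}: (-1/2 + sqrt(5)/2)*(-sqrt(5)/2 - 1/2), {s, sr, ..., sr^4}: (0)*(0)
so (chi_4 * chi_3) takes values
  {e} -> 4, {r^1, r^4} -> -1, {r^2, r^3} -> -1, {s, sr, ..., sr^4} -> 0.
Now take the inner product of this character with each irreducible chi from the table, <chi_4*chi_3, chi> = (1/10) sum_C |C| (chi_4*chi_3)(C) conj(chi(C)):
  <chi_4*chi_3, chi_1> = (1/10)[1*(4)*conj(1) + 2*(-1)*conj(1) + 2*(-1)*conj(1) + 5*(0)*conj(1)]
      = (1/10)[(4) + (-2) + (-2) + (0)] = 0/10 = 0
  <chi_4*chi_3, chi_2> = (1/10)[1*(4)*conj(1) + 2*(-1)*conj(1) + 2*(-1)*conj(1) + 5*(0)*conj(-1)]
      = (1/10)[(4) + (-2) + (-2) + (0)] = 0/10 = 0
  <chi_4*chi_3, chi_3> = (1/10)[1*(4)*conj(2) + 2*(-1)*conj(-1/2 + sqrt(5)/2) + 2*(-1)*conj(-sqrt(5)/2 - 1/2) + 5*(0)*conj(0)]
      = (1/10)[(8) + (1 - sqrt(5)) + (1 + sqrt(5)) + (0)] = 10/10 = 1
  <chi_4*chi_3, chi_4> = (1/10)[1*(4)*conj(2) + 2*(-1)*conj(-sqrt(5)/2 - 1/2) + 2*(-1)*conj(-1/2 + sqrt(5)/2) + 5*(0)*conj(0)]
      = (1/10)[(8) + (1 + sqrt(5)) + (1 - sqrt(5)) + (0)] = 10/10 = 1
Hence the multiplicities are chi_3: 1, chi_4: 1. Dimension check: dim(chi_4)*dim(chi_3) = 2*2 = 4 and sum (mult * dim) = 1*2 + 1*2 = 4.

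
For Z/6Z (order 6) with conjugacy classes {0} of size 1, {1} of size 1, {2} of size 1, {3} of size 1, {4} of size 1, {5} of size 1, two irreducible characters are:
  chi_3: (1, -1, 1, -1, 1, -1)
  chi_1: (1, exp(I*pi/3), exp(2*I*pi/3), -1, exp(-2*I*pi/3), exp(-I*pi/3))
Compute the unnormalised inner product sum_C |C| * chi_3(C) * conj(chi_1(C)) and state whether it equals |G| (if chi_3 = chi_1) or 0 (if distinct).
Sum = 0; so <chi_3, chi_1> = 0 (distinct irreducibles are orthogonal).

Argument: Compute term by term over conjugacy classes (|C| * chi_3(C) * conj(chi_1(C))):
  1*(1)*conj(1) + 1*(-1)*conj(exp(I*pi/3)) + 1*(1)*conj(exp(2*I*pi/3)) + 1*(-1)*conj(-1) + 1*(1)*conj(exp(-2*I*pi/3)) + 1*(-1)*conj(exp(-I*pi/3))
  = (1) + (-exp(-I*pi/3)) + (exp(-2*I*pi/3)) + (1) + (exp(2*I*pi/3)) + (-exp(I*pi/3))
  = 0.
(Exp terms are combined using exp(i*s)*conj(exp(i*t)) = exp(i*(s-t)), and sums of them are collapsed using the identity that for every m > 1 the m distinct m-th roots of unity sum to 0, e.g. 1 + exp(2*I*pi/3) + exp(-2*I*pi/3) = 0.)
Dividing by |G| = 6 gives 0/6 = 0, matching the row-orthogonality relation <chi_3, chi_1> = [chi_3 = chi_1].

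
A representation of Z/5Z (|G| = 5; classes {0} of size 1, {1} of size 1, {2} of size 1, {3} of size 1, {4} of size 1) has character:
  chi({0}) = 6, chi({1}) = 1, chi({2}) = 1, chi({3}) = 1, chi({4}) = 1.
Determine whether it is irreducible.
Not irreducible (reducible): <chi, chi> = 8 > 1.

Argument: <chi, chi> = (1/|G|) sum_C |C| * |chi(C)|^2 = (1/5)[1*|6|^2 + 1*|1|^2 + 1*|1|^2 + 1*|1|^2 + 1*|1|^2]
  = (1/5)[(36) + (1) + (1) + (1) + (1)] = 40/5 = 8.
(Exp terms are combined using exp(i*s)*conj(exp(i*t)) = exp(i*(s-t)), and sums of them are collapsed using the identity that for every m > 1 the m distinct m-th roots of unity sum to 0, e.g. 1 + exp(2*I*pi/3) + exp(-2*I*pi/3) = 0.)
A character is irreducible iff <chi, chi> = 1, so this representation is reducible.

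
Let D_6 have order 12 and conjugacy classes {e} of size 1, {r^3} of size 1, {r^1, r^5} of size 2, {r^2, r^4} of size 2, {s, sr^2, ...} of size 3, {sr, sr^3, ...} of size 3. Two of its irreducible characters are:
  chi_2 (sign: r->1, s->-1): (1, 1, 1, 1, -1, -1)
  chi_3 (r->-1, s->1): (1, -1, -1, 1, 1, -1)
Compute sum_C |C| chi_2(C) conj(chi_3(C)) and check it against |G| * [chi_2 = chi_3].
Sum = 0; so <chi_2, chi_3> = 0 (distinct irreducibles are orthogonal).

Proof sketch: Compute term by term over conjugacy classes (|C| * chi_2(C) * conj(chi_3(C))):
  1*(1)*conj(1) + 1*(1)*conj(-1) + 2*(1)*conj(-1) + 2*(1)*conj(1) + 3*(-1)*conj(1) + 3*(-1)*conj(-1)
  = (1) + (-1) + (-2) + (2) + (-3) + (3)
  = 0.
Dividing by |G| = 12 gives 0/12 = 0, matching the row-orthogonality relation <chi_2, chi_3> = [chi_2 = chi_3].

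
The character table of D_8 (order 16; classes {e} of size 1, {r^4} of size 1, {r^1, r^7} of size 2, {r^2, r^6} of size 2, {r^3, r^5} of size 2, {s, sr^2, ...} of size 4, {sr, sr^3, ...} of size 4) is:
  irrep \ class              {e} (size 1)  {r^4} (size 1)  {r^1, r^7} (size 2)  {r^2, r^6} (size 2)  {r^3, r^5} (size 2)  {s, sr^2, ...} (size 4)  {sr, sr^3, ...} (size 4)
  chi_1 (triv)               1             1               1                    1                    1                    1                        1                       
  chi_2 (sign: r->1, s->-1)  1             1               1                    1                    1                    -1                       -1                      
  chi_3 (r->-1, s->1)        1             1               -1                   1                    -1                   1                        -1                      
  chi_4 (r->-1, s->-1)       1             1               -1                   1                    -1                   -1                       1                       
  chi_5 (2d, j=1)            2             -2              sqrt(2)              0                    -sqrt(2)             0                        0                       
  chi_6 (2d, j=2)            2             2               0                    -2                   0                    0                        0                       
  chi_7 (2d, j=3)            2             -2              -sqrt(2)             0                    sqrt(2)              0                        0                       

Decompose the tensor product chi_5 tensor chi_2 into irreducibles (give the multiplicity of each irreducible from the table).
chi_5 tensor chi_2 = chi_5 (all other irreducibles have multiplicity 0).

The character of a tensor product is the pointwise product (chi_5 * chi_2)(C) = chi_5(C) * chi_2(C):
  {e}: (2)*(1), {r^4}: (-2)*(1), {r^1, r^7}: (sqrt(2))*(1), {r^2, r^6}: (0)*(1), {r^3, r^5}: (-sqrt(2))*(1), {s, sr^2, ...}: (0)*(-1), {sr, sr^3, ...}: (0)*(-1)
so (chi_5 * chi_2) takes values
  {e} -> 2, {r^4} -> -2, {r^1, r^7} -> sqrt(2), {r^2, r^6} -> 0, {r^3, r^5} -> -sqrt(2), {s, sr^2, ...} -> 0, {sr, sr^3, ...} -> 0.
Now take the inner product of this character with each irreducible chi from the table, <chi_5*chi_2, chi> = (1/16) sum_C |C| (chi_5*chi_2)(C) conj(chi(C)):
  <chi_5*chi_2, chi_1> = (1/16)[1*(2)*conj(1) + 1*(-2)*conj(1) + 2*(sqrt(2))*conj(1) + 2*(0)*conj(1) + 2*(-sqrt(2))*conj(1) + 4*(0)*conj(1) + 4*(0)*conj(1)]
      = (1/16)[(2) + (-2) + (2*sqrt(2)) + (0) + (-2*sqrt(2)) + (0) + (0)] = 0/16 = 0
  <chi_5*chi_2, chi_2> = (1/16)[1*(2)*conj(1) + 1*(-2)*conj(1) + 2*(sqrt(2))*conj(1) + 2*(0)*conj(1) + 2*(-sqrt(2))*conj(1) + 4*(0)*conj(-1) + 4*(0)*conj(-1)]
      = (1/16)[(2) + (-2) + (2*sqrt(2)) + (0) + (-2*sqrt(2)) + (0) + (0)] = 0/16 = 0
  <chi_5*chi_2, chi_3> = (1/16)[1*(2)*conj(1) + 1*(-2)*conj(1) + 2*(sqrt(2))*conj(-1) + 2*(0)*conj(1) + 2*(-sqrt(2))*conj(-1) + 4*(0)*conj(1) + 4*(0)*conj(-1)]
      = (1/16)[(2) + (-2) + (-2*sqrt(2)) + (0) + (2*sqrt(2)) + (0) + (0)] = 0/16 = 0
  <chi_5*chi_2, chi_4> = (1/16)[1*(2)*conj(1) + 1*(-2)*conj(1) + 2*(sqrt(2))*conj(-1) + 2*(0)*conj(1) + 2*(-sqrt(2))*conj(-1) + 4*(0)*conj(-1) + 4*(0)*conj(1)]
      = (1/16)[(2) + (-2) + (-2*sqrt(2)) + (0) + (2*sqrt(2)) + (0) + (0)] = 0/16 = 0
  <chi_5*chi_2, chi_5> = (1/16)[1*(2)*conj(2) + 1*(-2)*conj(-2) + 2*(sqrt(2))*conj(sqrt(2)) + 2*(0)*conj(0) + 2*(-sqrt(2))*conj(-sqrt(2)) + 4*(0)*conj(0) + 4*(0)*conj(0)]
      = (1/16)[(4) + (4) + (4) + (0) + (4) + (0) + (0)] = 16/16 = 1
  <chi_5*chi_2, chi_6> = (1/16)[1*(2)*conj(2) + 1*(-2)*conj(2) + 2*(sqrt(2))*conj(0) + 2*(0)*conj(-2) + 2*(-sqrt(2))*conj(0) + 4*(0)*conj(0) + 4*(0)*conj(0)]
      = (1/16)[(4) + (-4) + (0) + (0) + (0) + (0) + (0)] = 0/16 = 0
  <chi_5*chi_2, chi_7> = (1/16)[1*(2)*conj(2) + 1*(-2)*conj(-2) + 2*(sqrt(2))*conj(-sqrt(2)) + 2*(0)*conj(0) + 2*(-sqrt(2))*conj(sqrt(2)) + 4*(0)*conj(0) + 4*(0)*conj(0)]
      = (1/16)[(4) + (4) + (-4) + (0) + (-4) + (0) + (0)] = 0/16 = 0
Hence the multiplicities are chi_5: 1. Dimension check: dim(chi_5)*dim(chi_2) = 2*1 = 2 and sum (mult * dim) = 1*2 = 2.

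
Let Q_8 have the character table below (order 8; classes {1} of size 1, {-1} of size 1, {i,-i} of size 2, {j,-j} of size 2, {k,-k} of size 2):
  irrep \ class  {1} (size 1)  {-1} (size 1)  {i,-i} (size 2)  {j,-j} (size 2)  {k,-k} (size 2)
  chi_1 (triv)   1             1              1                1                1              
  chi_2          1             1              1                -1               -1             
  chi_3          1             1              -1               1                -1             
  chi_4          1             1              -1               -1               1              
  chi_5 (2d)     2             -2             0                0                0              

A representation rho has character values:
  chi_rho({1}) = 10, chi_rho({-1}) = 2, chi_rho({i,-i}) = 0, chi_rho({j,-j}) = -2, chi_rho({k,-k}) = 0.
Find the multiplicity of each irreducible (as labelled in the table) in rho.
Multiplicities: chi_1: 1, chi_2: 2, chi_3: 1, chi_4: 2, chi_5: 2.

Solution. Use <chi_rho, chi> = (1/|G|) sum_C |C| * chi_rho(C) * conj(chi(C)) with |G| = 8 for each irreducible chi in the table:
  <chi_rho, chi_1> = (1/8)[1*(10)*conj(1) + 1*(2)*conj(1) + 2*(0)*conj(1) + 2*(-2)*conj(1) + 2*(0)*conj(1)]
      = (1/8)[(10) + (2) + (0) + (-4) + (0)] = 8/8 = 1
  <chi_rho, chi_2> = (1/8)[1*(10)*conj(1) + 1*(2)*conj(1) + 2*(0)*conj(1) + 2*(-2)*conj(-1) + 2*(0)*conj(-1)]
      = (1/8)[(10) + (2) + (0) + (4) + (0)] = 16/8 = 2
  <chi_rho, chi_3> = (1/8)[1*(10)*conj(1) + 1*(2)*conj(1) + 2*(0)*conj(-1) + 2*(-2)*conj(1) + 2*(0)*conj(-1)]
      = (1/8)[(10) + (2) + (0) + (-4) + (0)] = 8/8 = 1
  <chi_rho, chi_4> = (1/8)[1*(10)*conj(1) + 1*(2)*conj(1) + 2*(0)*conj(-1) + 2*(-2)*conj(-1) + 2*(0)*conj(1)]
      = (1/8)[(10) + (2) + (0) + (4) + (0)] = 16/8 = 2
  <chi_rho, chi_5> = (1/8)[1*(10)*conj(2) + 1*(2)*conj(-2) + 2*(0)*conj(0) + 2*(-2)*conj(0) + 2*(0)*conj(0)]
      = (1/8)[(20) + (-4) + (0) + (0) + (0)] = 16/8 = 2
Dimension check: dim(rho) = sum (mult * dim) = 1*1 + 2*1 + 1*1 + 2*1 + 2*2 = 10 = chi_rho(e) = 10.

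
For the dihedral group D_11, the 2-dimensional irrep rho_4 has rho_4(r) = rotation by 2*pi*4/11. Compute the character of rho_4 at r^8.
chi_{rho_4}(r^8) = 2*cos(2*pi*4*8/11) = 2*cos(2*pi/11)

Solution. rho_4(r^8) is rotation by angle 2*pi*4*8/11, whose trace is 2*cos(2*pi*4*8/11) = 2*cos(2*pi/11).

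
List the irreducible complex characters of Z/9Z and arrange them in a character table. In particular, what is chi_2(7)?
Character table of Z/9Z (irreps indexed chi_0,...,chi_8 with chi_k(m) = zeta_9^(k*m), zeta_9 = exp(2*pi*i/9)):
  irrep \ class  {0} (size 1)  {1} (size 1)    {2} (size 1)    {3} (size 1)    {4} (size 1)    {5} (size 1)    {6} (size 1)    {7} (size 1)    {8} (size 1)  
  chi_0          1             1               1               1               1               1               1               1               1             
  chi_1          1             exp(2*I*pi/9)   exp(4*I*pi/9)   exp(2*I*pi/3)   exp(8*I*pi/9)   exp(-8*I*pi/9)  exp(-2*I*pi/3)  exp(-4*I*pi/9)  exp(-2*I*pi/9)
  chi_2          1             exp(4*I*pi/9)   exp(8*I*pi/9)   exp(-2*I*pi/3)  exp(-2*I*pi/9)  exp(2*I*pi/9)   exp(2*I*pi/3)   exp(-8*I*pi/9)  exp(-4*I*pi/9)
  chi_3          1             exp(2*I*pi/3)   exp(-2*I*pi/3)  1               exp(2*I*pi/3)   exp(-2*I*pi/3)  1               exp(2*I*pi/3)   exp(-2*I*pi/3)
  chi_4          1             exp(8*I*pi/9)   exp(-2*I*pi/9)  exp(2*I*pi/3)   exp(-4*I*pi/9)  exp(4*I*pi/9)   exp(-2*I*pi/3)  exp(2*I*pi/9)   exp(-8*I*pi/9)
  chi_5          1             exp(-8*I*pi/9)  exp(2*I*pi/9)   exp(-2*I*pi/3)  exp(4*I*pi/9)   exp(-4*I*pi/9)  exp(2*I*pi/3)   exp(-2*I*pi/9)  exp(8*I*pi/9) 
  chi_6          1             exp(-2*I*pi/3)  exp(2*I*pi/3)   1               exp(-2*I*pi/3)  exp(2*I*pi/3)   1               exp(-2*I*pi/3)  exp(2*I*pi/3) 
  chi_7          1             exp(-4*I*pi/9)  exp(-8*I*pi/9)  exp(2*I*pi/3)   exp(2*I*pi/9)   exp(-2*I*pi/9)  exp(-2*I*pi/3)  exp(8*I*pi/9)   exp(4*I*pi/9) 
  chi_8          1             exp(-2*I*pi/9)  exp(-4*I*pi/9)  exp(-2*I*pi/3)  exp(-8*I*pi/9)  exp(8*I*pi/9)   exp(2*I*pi/3)   exp(4*I*pi/9)   exp(2*I*pi/9) 

Spot check: chi_2(7) = zeta_9^(2*7) = zeta_9^14 = exp(-8*I*pi/9).

Solution. Z/9Z is abelian, so all 9 irreducible complex representations are 1-dimensional. They are given by chi_k(m) = zeta_9^(k*m) for k = 0,...,8. Row orthogonality: sum_m chi_k(m) conj(chi_l(m)) = 9 * [k = l].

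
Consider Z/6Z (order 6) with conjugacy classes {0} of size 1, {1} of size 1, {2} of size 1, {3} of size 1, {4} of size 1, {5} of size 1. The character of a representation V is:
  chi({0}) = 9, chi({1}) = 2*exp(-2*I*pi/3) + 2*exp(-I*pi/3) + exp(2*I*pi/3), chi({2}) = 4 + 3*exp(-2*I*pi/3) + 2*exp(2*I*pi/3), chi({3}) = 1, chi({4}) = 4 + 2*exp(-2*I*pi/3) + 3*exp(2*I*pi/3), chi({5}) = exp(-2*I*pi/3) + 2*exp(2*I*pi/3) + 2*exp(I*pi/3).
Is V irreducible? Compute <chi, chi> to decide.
Not irreducible (reducible): <chi, chi> = 17 > 1.

Justification: <chi, chi> = (1/|G|) sum_C |C| * |chi(C)|^2 = (1/6)[1*|9|^2 + 1*|2*exp(-2*I*pi/3) + 2*exp(-I*pi/3) + exp(2*I*pi/3)|^2 + 1*|4 + 3*exp(-2*I*pi/3) + 2*exp(2*I*pi/3)|^2 + 1*|1|^2 + 1*|4 + 2*exp(-2*I*pi/3) + 3*exp(2*I*pi/3)|^2 + 1*|exp(-2*I*pi/3) + 2*exp(2*I*pi/3) + 2*exp(I*pi/3)|^2]
  = (1/6)[(81) + (7) + (3) + (1) + (3) + (7)] = 102/6 = 17.
(Exp terms are combined using exp(i*s)*conj(exp(i*t)) = exp(i*(s-t)), and sums of them are collapsed using the identity that for every m > 1 the m distinct m-th roots of unity sum to 0, e.g. 1 + exp(2*I*pi/3) + exp(-2*I*pi/3) = 0.)
A character is irreducible iff <chi, chi> = 1, so this representation is reducible.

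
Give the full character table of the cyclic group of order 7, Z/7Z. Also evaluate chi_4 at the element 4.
Character table of Z/7Z (irreps indexed chi_0,...,chi_6 with chi_k(m) = zeta_7^(k*m), zeta_7 = exp(2*pi*i/7)):
  irrep \ class  {0} (size 1)  {1} (size 1)    {2} (size 1)    {3} (size 1)    {4} (size 1)    {5} (size 1)    {6} (size 1)  
  chi_0          1             1               1               1               1               1               1             
  chi_1          1             exp(2*I*pi/7)   exp(4*I*pi/7)   exp(6*I*pi/7)   exp(-6*I*pi/7)  exp(-4*I*pi/7)  exp(-2*I*pi/7)
  chi_2          1             exp(4*I*pi/7)   exp(-6*I*pi/7)  exp(-2*I*pi/7)  exp(2*I*pi/7)   exp(6*I*pi/7)   exp(-4*I*pi/7)
  chi_3          1             exp(6*I*pi/7)   exp(-2*I*pi/7)  exp(4*I*pi/7)   exp(-4*I*pi/7)  exp(2*I*pi/7)   exp(-6*I*pi/7)
  chi_4          1             exp(-6*I*pi/7)  exp(2*I*pi/7)   exp(-4*I*pi/7)  exp(4*I*pi/7)   exp(-2*I*pi/7)  exp(6*I*pi/7) 
  chi_5          1             exp(-4*I*pi/7)  exp(6*I*pi/7)   exp(2*I*pi/7)   exp(-2*I*pi/7)  exp(-6*I*pi/7)  exp(4*I*pi/7) 
  chi_6          1             exp(-2*I*pi/7)  exp(-4*I*pi/7)  exp(-6*I*pi/7)  exp(6*I*pi/7)   exp(4*I*pi/7)   exp(2*I*pi/7) 

Spot check: chi_4(4) = zeta_7^(4*4) = zeta_7^16 = exp(4*I*pi/7).

Why: Z/7Z is abelian, so all 7 irreducible complex representations are 1-dimensional. They are given by chi_k(m) = zeta_7^(k*m) for k = 0,...,6. Row orthogonality: sum_m chi_k(m) conj(chi_l(m)) = 7 * [k = l].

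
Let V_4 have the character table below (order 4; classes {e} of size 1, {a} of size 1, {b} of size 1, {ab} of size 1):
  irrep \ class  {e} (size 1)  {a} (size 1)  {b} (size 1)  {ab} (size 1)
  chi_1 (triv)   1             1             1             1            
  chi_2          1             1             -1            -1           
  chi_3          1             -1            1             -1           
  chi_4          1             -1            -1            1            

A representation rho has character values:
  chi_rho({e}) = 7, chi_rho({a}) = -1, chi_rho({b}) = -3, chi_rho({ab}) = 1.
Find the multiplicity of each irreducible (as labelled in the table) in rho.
Multiplicities: chi_1: 1, chi_2: 2, chi_3: 1, chi_4: 3.

Why: Use <chi_rho, chi> = (1/|G|) sum_C |C| * chi_rho(C) * conj(chi(C)) with |G| = 4 for each irreducible chi in the table:
  <chi_rho, chi_1> = (1/4)[1*(7)*conj(1) + 1*(-1)*conj(1) + 1*(-3)*conj(1) + 1*(1)*conj(1)]
      = (1/4)[(7) + (-1) + (-3) + (1)] = 4/4 = 1
  <chi_rho, chi_2> = (1/4)[1*(7)*conj(1) + 1*(-1)*conj(1) + 1*(-3)*conj(-1) + 1*(1)*conj(-1)]
      = (1/4)[(7) + (-1) + (3) + (-1)] = 8/4 = 2
  <chi_rho, chi_3> = (1/4)[1*(7)*conj(1) + 1*(-1)*conj(-1) + 1*(-3)*conj(1) + 1*(1)*conj(-1)]
      = (1/4)[(7) + (1) + (-3) + (-1)] = 4/4 = 1
  <chi_rho, chi_4> = (1/4)[1*(7)*conj(1) + 1*(-1)*conj(-1) + 1*(-3)*conj(-1) + 1*(1)*conj(1)]
      = (1/4)[(7) + (1) + (3) + (1)] = 12/4 = 3
Dimension check: dim(rho) = sum (mult * dim) = 1*1 + 2*1 + 1*1 + 3*1 = 7 = chi_rho(e) = 7.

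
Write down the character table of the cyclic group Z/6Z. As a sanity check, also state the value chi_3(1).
Character table of Z/6Z (irreps indexed chi_0,...,chi_5 with chi_k(m) = zeta_6^(k*m), zeta_6 = exp(2*pi*i/6)):
  irrep \ class  {0} (size 1)  {1} (size 1)    {2} (size 1)    {3} (size 1)  {4} (size 1)    {5} (size 1)  
  chi_0          1             1               1               1             1               1             
  chi_1          1             exp(I*pi/3)     exp(2*I*pi/3)   -1            exp(-2*I*pi/3)  exp(-I*pi/3)  
  chi_2          1             exp(2*I*pi/3)   exp(-2*I*pi/3)  1             exp(2*I*pi/3)   exp(-2*I*pi/3)
  chi_3          1             -1              1               -1            1               -1            
  chi_4          1             exp(-2*I*pi/3)  exp(2*I*pi/3)   1             exp(-2*I*pi/3)  exp(2*I*pi/3) 
  chi_5          1             exp(-I*pi/3)    exp(-2*I*pi/3)  -1            exp(2*I*pi/3)   exp(I*pi/3)   

Spot check: chi_3(1) = zeta_6^(3*1) = zeta_6^3 = -1.

Explanation: Z/6Z is abelian, so all 6 irreducible complex representations are 1-dimensional. They are given by chi_k(m) = zeta_6^(k*m) for k = 0,...,5. Row orthogonality: sum_m chi_k(m) conj(chi_l(m)) = 6 * [k = l].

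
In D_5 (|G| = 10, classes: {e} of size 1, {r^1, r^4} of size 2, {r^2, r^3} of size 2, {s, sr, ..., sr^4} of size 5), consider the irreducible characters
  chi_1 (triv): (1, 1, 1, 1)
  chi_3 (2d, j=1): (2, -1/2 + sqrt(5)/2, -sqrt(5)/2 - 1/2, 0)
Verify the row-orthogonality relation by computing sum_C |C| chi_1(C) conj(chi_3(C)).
Sum = 0; so <chi_1, chi_3> = 0 (distinct irreducibles are orthogonal).

Proof sketch: Compute term by term over conjugacy classes (|C| * chi_1(C) * conj(chi_3(C))):
  1*(1)*conj(2) + 2*(1)*conj(-1/2 + sqrt(5)/2) + 2*(1)*conj(-sqrt(5)/2 - 1/2) + 5*(1)*conj(0)
  = (2) + (-1 + sqrt(5)) + (-sqrt(5) - 1) + (0)
  = 0.
Dividing by |G| = 10 gives 0/10 = 0, matching the row-orthogonality relation <chi_1, chi_3> = [chi_1 = chi_3].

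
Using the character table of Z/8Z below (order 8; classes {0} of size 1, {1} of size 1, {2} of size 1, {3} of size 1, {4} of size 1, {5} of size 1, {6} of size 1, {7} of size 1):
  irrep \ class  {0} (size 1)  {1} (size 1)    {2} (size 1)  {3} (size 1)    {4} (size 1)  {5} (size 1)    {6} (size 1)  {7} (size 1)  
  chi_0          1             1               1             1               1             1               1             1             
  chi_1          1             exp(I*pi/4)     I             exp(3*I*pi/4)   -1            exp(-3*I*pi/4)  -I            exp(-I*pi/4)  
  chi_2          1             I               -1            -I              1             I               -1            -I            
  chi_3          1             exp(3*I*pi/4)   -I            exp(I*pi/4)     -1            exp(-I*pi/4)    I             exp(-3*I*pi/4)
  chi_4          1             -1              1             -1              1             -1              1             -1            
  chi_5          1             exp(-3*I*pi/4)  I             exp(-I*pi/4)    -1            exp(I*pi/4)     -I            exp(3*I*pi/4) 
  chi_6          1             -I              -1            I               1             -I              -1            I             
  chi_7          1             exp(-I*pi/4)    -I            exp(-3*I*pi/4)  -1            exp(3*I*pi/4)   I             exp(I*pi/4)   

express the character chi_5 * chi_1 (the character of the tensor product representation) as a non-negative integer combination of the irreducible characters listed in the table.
chi_5 tensor chi_1 = chi_6 (all other irreducibles have multiplicity 0).

Justification: The character of a tensor product is the pointwise product (chi_5 * chi_1)(C) = chi_5(C) * chi_1(C):
  {0}: (1)*(1), {1}: (exp(-3*I*pi/4))*(exp(I*pi/4)), {2}: (I)*(I), {3}: (exp(-I*pi/4))*(exp(3*I*pi/4)), {4}: (-1)*(-1), {5}: (exp(I*pi/4))*(exp(-3*I*pi/4)), {6}: (-I)*(-I), {7}: (exp(3*I*pi/4))*(exp(-I*pi/4))
so (chi_5 * chi_1) takes values
  {0} -> 1, {1} -> -I, {2} -> -1, {3} -> I, {4} -> 1, {5} -> -I, {6} -> -1, {7} -> I.
Now take the inner product of this character with each irreducible chi from the table, <chi_5*chi_1, chi> = (1/8) sum_C |C| (chi_5*chi_1)(C) conj(chi(C)):
  <chi_5*chi_1, chi_0> = (1/8)[1*(1)*conj(1) + 1*(-I)*conj(1) + 1*(-1)*conj(1) + 1*(I)*conj(1) + 1*(1)*conj(1) + 1*(-I)*conj(1) + 1*(-1)*conj(1) + 1*(I)*conj(1)]
      = (1/8)[(1) + (-I) + (-1) + (I) + (1) + (-I) + (-1) + (I)] = 0/8 = 0
  <chi_5*chi_1, chi_1> = (1/8)[1*(1)*conj(1) + 1*(-I)*conj(exp(I*pi/4)) + 1*(-1)*conj(I) + 1*(I)*conj(exp(3*I*pi/4)) + 1*(1)*conj(-1) + 1*(-I)*conj(exp(-3*I*pi/4)) + 1*(-1)*conj(-I) + 1*(I)*conj(exp(-I*pi/4))]
      = (1/8)[(1) + (-exp(I*pi/4)) + (I) + (exp(-I*pi/4)) + (-1) + (-exp(-3*I*pi/4)) + (-I) + (exp(3*I*pi/4))] = 0/8 = 0
  <chi_5*chi_1, chi_2> = (1/8)[1*(1)*conj(1) + 1*(-I)*conj(I) + 1*(-1)*conj(-1) + 1*(I)*conj(-I) + 1*(1)*conj(1) + 1*(-I)*conj(I) + 1*(-1)*conj(-1) + 1*(I)*conj(-I)]
      = (1/8)[(1) + (-1) + (1) + (-1) + (1) + (-1) + (1) + (-1)] = 0/8 = 0
  <chi_5*chi_1, chi_3> = (1/8)[1*(1)*conj(1) + 1*(-I)*conj(exp(3*I*pi/4)) + 1*(-1)*conj(-I) + 1*(I)*conj(exp(I*pi/4)) + 1*(1)*conj(-1) + 1*(-I)*conj(exp(-I*pi/4)) + 1*(-1)*conj(I) + 1*(I)*conj(exp(-3*I*pi/4))]
      = (1/8)[(1) + (-exp(-I*pi/4)) + (-I) + (exp(I*pi/4)) + (-1) + (-exp(3*I*pi/4)) + (I) + (exp(-3*I*pi/4))] = 0/8 = 0
  <chi_5*chi_1, chi_4> = (1/8)[1*(1)*conj(1) + 1*(-I)*conj(-1) + 1*(-1)*conj(1) + 1*(I)*conj(-1) + 1*(1)*conj(1) + 1*(-I)*conj(-1) + 1*(-1)*conj(1) + 1*(I)*conj(-1)]
      = (1/8)[(1) + (I) + (-1) + (-I) + (1) + (I) + (-1) + (-I)] = 0/8 = 0
  <chi_5*chi_1, chi_5> = (1/8)[1*(1)*conj(1) + 1*(-I)*conj(exp(-3*I*pi/4)) + 1*(-1)*conj(I) + 1*(I)*conj(exp(-I*pi/4)) + 1*(1)*conj(-1) + 1*(-I)*conj(exp(I*pi/4)) + 1*(-1)*conj(-I) + 1*(I)*conj(exp(3*I*pi/4))]
      = (1/8)[(1) + (-exp(-3*I*pi/4)) + (I) + (exp(3*I*pi/4)) + (-1) + (-exp(I*pi/4)) + (-I) + (exp(-I*pi/4))] = 0/8 = 0
  <chi_5*chi_1, chi_6> = (1/8)[1*(1)*conj(1) + 1*(-I)*conj(-I) + 1*(-1)*conj(-1) + 1*(I)*conj(I) + 1*(1)*conj(1) + 1*(-I)*conj(-I) + 1*(-1)*conj(-1) + 1*(I)*conj(I)]
      = (1/8)[(1) + (1) + (1) + (1) + (1) + (1) + (1) + (1)] = 8/8 = 1
  <chi_5*chi_1, chi_7> = (1/8)[1*(1)*conj(1) + 1*(-I)*conj(exp(-I*pi/4)) + 1*(-1)*conj(-I) + 1*(I)*conj(exp(-3*I*pi/4)) + 1*(1)*conj(-1) + 1*(-I)*conj(exp(3*I*pi/4)) + 1*(-1)*conj(I) + 1*(I)*conj(exp(I*pi/4))]
      = (1/8)[(1) + (-exp(3*I*pi/4)) + (-I) + (exp(-3*I*pi/4)) + (-1) + (-exp(-I*pi/4)) + (I) + (exp(I*pi/4))] = 0/8 = 0
(Exp terms are combined using exp(i*s)*conj(exp(i*t)) = exp(i*(s-t)), and sums of them are collapsed using the identity that for every m > 1 the m distinct m-th roots of unity sum to 0, e.g. 1 + exp(2*I*pi/3) + exp(-2*I*pi/3) = 0.)
Hence the multiplicities are chi_6: 1. Dimension check: dim(chi_5)*dim(chi_1) = 1*1 = 1 and sum (mult * dim) = 1*1 = 1.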